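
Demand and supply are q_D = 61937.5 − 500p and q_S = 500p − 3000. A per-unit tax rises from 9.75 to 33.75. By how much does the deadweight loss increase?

130500

In inverse form: demand p = 123.875 − 0.002q, supply p = 6 + 0.002q.
Competitive equilibrium: 123.875 − 0.002q = 6 + 0.002q → q* = 29468.75, p* = 64.9375.
For a per-unit tax t: Δq = t/0.004, so DWL = ½·t·(t/0.004) = t²/0.008.
At t = 9.75: DWL = 11882.813. At t = 33.75: DWL = 142382.813.
Increase = 142382.813 − 11882.813 = 130500.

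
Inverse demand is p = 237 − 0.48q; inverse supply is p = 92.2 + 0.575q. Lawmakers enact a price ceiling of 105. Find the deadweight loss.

6975.01

Competitive equilibrium: 237 − 0.48q = 92.2 + 0.575q → q* = 137.2512, p* = 171.1194.
At the ceiling p = 105, quantity supplied = (105 − 92.2)/0.575 = 22.2609.
Willingness to pay at q' = 22.2609: 237 − 0.48·22.2609 = 226.3148.
Δq = 137.2512 − 22.2609 = 114.9903; wedge = 226.3148 − 105 = 121.3148.
The triangle = ½ × 114.9903 × 121.3148 = 6975.01.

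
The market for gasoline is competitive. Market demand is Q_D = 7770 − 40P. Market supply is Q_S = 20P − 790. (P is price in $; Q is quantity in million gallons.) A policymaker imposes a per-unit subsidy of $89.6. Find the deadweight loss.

$53521.07 million

In inverse form: demand P = 194.25 − 0.025Q, supply P = 39.5 + 0.05Q.
Competitive equilibrium: 194.25 − 0.025Q = 39.5 + 0.05Q → Q* = 2063.3333, P* = 142.6667.
The subsidy lowers effective supply by 89.6: P = 0.05Q − 50.1.
New quantity: 194.25 − 0.025Q = 0.05Q − 50.1 → Q' = 3258.
Overproduction ΔQ = 3258 − 2063.3333 = 1194.6667; wedge = subsidy = 89.6.
The triangle = ½ × 1194.6667 × 89.6 = $53521.07 million.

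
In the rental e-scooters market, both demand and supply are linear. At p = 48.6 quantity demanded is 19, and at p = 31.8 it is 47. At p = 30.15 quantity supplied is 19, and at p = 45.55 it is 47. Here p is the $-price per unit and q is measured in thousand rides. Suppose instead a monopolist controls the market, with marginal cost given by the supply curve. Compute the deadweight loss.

$83.01 thousand

Demand slope = (31.8 − 48.6)/(47 − 19) = −0.6, so p = 60 − 0.6q.
Supply slope = (45.55 − 30.15)/(47 − 19) = 0.55, so p = 19.7 + 0.55q.
Competitive equilibrium: 60 − 0.6q = 19.7 + 0.55q → q* = 35.0435, p* = 38.9739.
Marginal revenue: MR = 60 − 1.2q. Set MR = MC: 60 − 1.2q = 19.7 + 0.55q → q_m = 23.0286.
Price p_m = 60 − 0.6·23.0286 = 46.1828; MC(q_m) = 19.7 + 0.55·23.0286 = 32.3657.
Competitive q* = 35.0435, so Δq = 12.0149; wedge = 46.1828 − 32.3657 = 13.8171.
DWL = ½ × 12.0149 × 13.8171 = $83.01 thousand.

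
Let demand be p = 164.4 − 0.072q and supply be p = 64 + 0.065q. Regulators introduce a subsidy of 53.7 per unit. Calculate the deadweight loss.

Competitive equilibrium: 164.4 − 0.072q = 64 + 0.065q → q* = 732.8467, p* = 111.635.
The subsidy lowers effective supply by 53.7: p = 10.3 + 0.065q.
New quantity: 164.4 − 0.072q = 10.3 + 0.065q → q' = 1124.8175.
Overproduction Δq = 1124.8175 − 732.8467 = 391.9708; wedge = subsidy = 53.7.
The triangle = ½ × 391.9708 × 53.7 = 10524.42.

10524.42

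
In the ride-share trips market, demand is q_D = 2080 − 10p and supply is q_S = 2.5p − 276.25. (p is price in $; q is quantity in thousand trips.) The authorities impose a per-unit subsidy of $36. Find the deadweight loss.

$1296 thousand

In inverse form: demand p = 208 − 0.1q, supply p = 110.5 + 0.4q.
Competitive equilibrium: 208 − 0.1q = 110.5 + 0.4q → q* = 195, p* = 188.5.
The subsidy lowers effective supply by 36: p = 74.5 + 0.4q.
New quantity: 208 − 0.1q = 74.5 + 0.4q → q' = 267.
Overproduction Δq = 267 − 195 = 72; wedge = subsidy = 36.
Deadweight loss = ½ × 72 × 36 = $1296 thousand.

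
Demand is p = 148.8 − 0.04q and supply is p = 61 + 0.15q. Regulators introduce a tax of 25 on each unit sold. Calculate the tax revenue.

Competitive equilibrium: 148.8 − 0.04q = 61 + 0.15q → q* = 462.1053, p* = 130.3158.
With the tax, the buyer price exceeds the seller price by 25: (148.8 − 0.04q) − (61 + 0.15q) = 25 → q' = 330.5263.
Tax revenue = 25 × 330.5263 = 8263.16.

8263.16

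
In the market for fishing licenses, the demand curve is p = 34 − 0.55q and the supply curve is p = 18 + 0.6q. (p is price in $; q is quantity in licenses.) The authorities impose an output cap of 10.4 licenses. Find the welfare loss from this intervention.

$7.10

Competitive equilibrium: 34 − 0.55q = 18 + 0.6q → q* = 13.913, p* = 26.3478.
At q = 10.4: demand price = 34 − 0.55·10.4 = 28.28; supply price = 18 + 0.6·10.4 = 24.24.
Δq = 13.913 − 10.4 = 3.513; wedge = 28.28 − 24.24 = 4.04.
DWL = ½ × 3.513 × 4.04 = $7.10.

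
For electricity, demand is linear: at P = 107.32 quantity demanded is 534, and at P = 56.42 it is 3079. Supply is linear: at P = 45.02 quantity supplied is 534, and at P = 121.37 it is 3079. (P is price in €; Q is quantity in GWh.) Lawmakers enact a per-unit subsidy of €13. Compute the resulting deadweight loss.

Demand slope = (56.42 − 107.32)/(3079 − 534) = −0.02, so P = 118 − 0.02Q.
Supply slope = (121.37 − 45.02)/(3079 − 534) = 0.03, so P = 29 + 0.03Q.
Competitive equilibrium: 118 − 0.02Q = 29 + 0.03Q → Q* = 1780, P* = 82.4.
The subsidy lowers effective supply by 13: P = 16 + 0.03Q.
New quantity: 118 − 0.02Q = 16 + 0.03Q → Q' = 2040.
Overproduction ΔQ = 2040 − 1780 = 260; wedge = subsidy = 13.
DWL = ½ × 260 × 13 = €1690.

€1690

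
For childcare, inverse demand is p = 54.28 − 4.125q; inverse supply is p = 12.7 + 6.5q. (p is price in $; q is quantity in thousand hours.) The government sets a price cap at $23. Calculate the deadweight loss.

Competitive equilibrium: 54.28 − 4.125q = 12.7 + 6.5q → q* = 3.9134, p* = 38.1372.
At the ceiling p = 23, quantity supplied = (23 − 12.7)/6.5 = 1.5846.
Willingness to pay at q' = 1.5846: 54.28 − 4.125·1.5846 = 47.7435.
Δq = 3.9134 − 1.5846 = 2.3288; wedge = 47.7435 − 23 = 24.7435.
Welfare loss = ½ × 2.3288 × 24.7435 = $28.81 thousand.

$28.81 thousand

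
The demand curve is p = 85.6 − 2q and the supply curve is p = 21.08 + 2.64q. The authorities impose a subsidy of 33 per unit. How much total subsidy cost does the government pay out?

693.57

Competitive equilibrium: 85.6 − 2q = 21.08 + 2.64q → q* = 13.9052, p* = 57.7897.
The subsidy lowers effective supply by 33: p = 2.64q − 11.92.
New quantity: 85.6 − 2q = 2.64q − 11.92 → q' = 21.0172.
Total subsidy cost = 33 × 21.0172 = 693.57.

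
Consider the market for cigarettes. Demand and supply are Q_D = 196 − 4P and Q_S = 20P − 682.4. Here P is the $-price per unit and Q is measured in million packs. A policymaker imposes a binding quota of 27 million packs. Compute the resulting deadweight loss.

In inverse form: demand P = 49 − 0.25Q, supply P = 34.12 + 0.05Q.
Competitive equilibrium: 49 − 0.25Q = 34.12 + 0.05Q → Q* = 49.6, P* = 36.6.
At Q = 27: demand price = 49 − 0.25·27 = 42.25; supply price = 34.12 + 0.05·27 = 35.47.
ΔQ = 49.6 − 27 = 22.6; wedge = 42.25 − 35.47 = 6.78.
Welfare loss = ½ × 22.6 × 6.78 = $76.614 million.

$76.614 million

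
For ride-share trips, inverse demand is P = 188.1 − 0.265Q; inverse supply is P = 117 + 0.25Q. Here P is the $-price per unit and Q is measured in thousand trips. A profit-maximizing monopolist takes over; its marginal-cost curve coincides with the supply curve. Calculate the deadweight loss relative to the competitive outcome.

Competitive equilibrium: 188.1 − 0.265Q = 117 + 0.25Q → Q* = 138.0583, P* = 151.5146.
Marginal revenue: MR = 188.1 − 0.53Q. Set MR = MC: 188.1 − 0.53Q = 117 + 0.25Q → Q_m = 91.1538.
Price P_m = 188.1 − 0.265·91.1538 = 163.9442; MC(Q_m) = 117 + 0.25·91.1538 = 139.7885.
Competitive Q* = 138.0583, so ΔQ = 46.9045; wedge = 163.9442 − 139.7885 = 24.1557.
The triangle = ½ × 46.9045 × 24.1557 = $566.51 thousand.

$566.51 thousand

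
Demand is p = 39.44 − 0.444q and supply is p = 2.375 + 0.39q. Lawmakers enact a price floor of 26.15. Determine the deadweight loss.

Competitive equilibrium: 39.44 − 0.444q = 2.375 + 0.39q → q* = 44.4424, p* = 19.7076.
At the floor p = 26.15, quantity demanded = (39.44 − 26.15)/0.444 = 29.9324.
Sellers' marginal cost at q' = 29.9324: 2.375 + 0.39·29.9324 = 14.0486.
Δq = 44.4424 − 29.9324 = 14.51; wedge = 26.15 − 14.0486 = 12.1014.
The triangle = ½ × 14.51 × 12.1014 = 87.80.

87.80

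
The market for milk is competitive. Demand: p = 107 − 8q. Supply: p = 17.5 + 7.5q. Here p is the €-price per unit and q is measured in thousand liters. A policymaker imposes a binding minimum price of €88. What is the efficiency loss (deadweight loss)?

€89.55 thousand

Competitive equilibrium: 107 − 8q = 17.5 + 7.5q → q* = 5.7742, p* = 60.8065.
At the floor p = 88, quantity demanded = (107 − 88)/8 = 2.375.
Sellers' marginal cost at q' = 2.375: 17.5 + 7.5·2.375 = 35.3125.
Δq = 5.7742 − 2.375 = 3.3992; wedge = 88 − 35.3125 = 52.6875.
The triangle = ½ × 3.3992 × 52.6875 = €89.55 thousand.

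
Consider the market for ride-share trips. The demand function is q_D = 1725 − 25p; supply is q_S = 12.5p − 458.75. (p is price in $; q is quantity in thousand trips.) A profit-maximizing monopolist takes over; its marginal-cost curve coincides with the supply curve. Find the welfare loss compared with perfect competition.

In inverse form: demand p = 69 − 0.04q, supply p = 36.7 + 0.08q.
Competitive equilibrium: 69 − 0.04q = 36.7 + 0.08q → q* = 269.1667, p* = 58.2333.
Marginal revenue: MR = 69 − 0.08q. Set MR = MC: 69 − 0.08q = 36.7 + 0.08q → q_m = 201.875.
Price p_m = 69 − 0.04·201.875 = 60.925; MC(q_m) = 36.7 + 0.08·201.875 = 52.85.
Competitive q* = 269.1667, so Δq = 67.2917; wedge = 60.925 − 52.85 = 8.075.
The triangle = ½ × 67.2917 × 8.075 = $271.69 thousand.

$271.69 thousand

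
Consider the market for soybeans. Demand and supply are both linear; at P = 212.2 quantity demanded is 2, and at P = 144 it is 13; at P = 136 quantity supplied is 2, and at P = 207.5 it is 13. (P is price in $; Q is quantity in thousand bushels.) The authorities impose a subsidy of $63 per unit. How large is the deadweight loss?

Demand slope = (144 − 212.2)/(13 − 2) = −6.2, so P = 224.6 − 6.2Q.
Supply slope = (207.5 − 136)/(13 − 2) = 6.5, so P = 123 + 6.5Q.
Competitive equilibrium: 224.6 − 6.2Q = 123 + 6.5Q → Q* = 8, P* = 175.
The subsidy lowers effective supply by 63: P = 60 + 6.5Q.
New quantity: 224.6 − 6.2Q = 60 + 6.5Q → Q' = 12.9606.
Overproduction ΔQ = 12.9606 − 8 = 4.9606; wedge = subsidy = 63.
Deadweight loss = ½ × 4.9606 × 63 = $156.26 thousand.

$156.26 thousand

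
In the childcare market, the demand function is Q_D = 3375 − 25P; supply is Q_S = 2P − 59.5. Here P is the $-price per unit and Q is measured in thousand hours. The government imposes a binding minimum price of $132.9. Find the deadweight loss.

$5475.56 thousand

In inverse form: demand P = 135 − 0.04Q, supply P = 29.75 + 0.5Q.
Competitive equilibrium: 135 − 0.04Q = 29.75 + 0.5Q → Q* = 194.9074, P* = 127.2037.
At the floor P = 132.9, quantity demanded = (135 − 132.9)/0.04 = 52.5.
Sellers' marginal cost at Q' = 52.5: 29.75 + 0.5·52.5 = 56.
ΔQ = 194.9074 − 52.5 = 142.4074; wedge = 132.9 − 56 = 76.9.
Deadweight loss = ½ × 142.4074 × 76.9 = $5475.56 thousand.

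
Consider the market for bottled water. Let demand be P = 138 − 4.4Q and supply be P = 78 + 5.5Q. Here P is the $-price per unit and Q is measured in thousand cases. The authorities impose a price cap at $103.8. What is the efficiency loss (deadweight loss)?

Competitive equilibrium: 138 − 4.4Q = 78 + 5.5Q → Q* = 6.0606, P* = 111.3333.
At the ceiling P = 103.8, quantity supplied = (103.8 − 78)/5.5 = 4.6909.
Willingness to pay at Q' = 4.6909: 138 − 4.4·4.6909 = 117.36.
ΔQ = 6.0606 − 4.6909 = 1.3697; wedge = 117.36 − 103.8 = 13.56.
The triangle = ½ × 1.3697 × 13.56 = $9.29 thousand.

$9.29 thousand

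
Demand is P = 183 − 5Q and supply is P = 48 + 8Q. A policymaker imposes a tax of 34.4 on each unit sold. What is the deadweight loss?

45.51

Competitive equilibrium: 183 − 5Q = 48 + 8Q → Q* = 10.3846, P* = 131.0769.
With the tax, the buyer price exceeds the seller price by 34.4: (183 − 5Q) − (48 + 8Q) = 34.4 → Q' = 7.7385.
ΔQ = 10.3846 − 7.7385 = 2.6461; the wedge equals the tax, 34.4.
The triangle = ½ × 2.6461 × 34.4 = 45.51.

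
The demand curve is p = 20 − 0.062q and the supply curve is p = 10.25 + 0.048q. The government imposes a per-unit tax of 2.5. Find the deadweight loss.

28.41

Competitive equilibrium: 20 − 0.062q = 10.25 + 0.048q → q* = 88.6364, p* = 14.5045.
With the tax, the buyer price exceeds the seller price by 2.5: (20 − 0.062q) − (10.25 + 0.048q) = 2.5 → q' = 65.9091.
Δq = 88.6364 − 65.9091 = 22.7273; the wedge equals the tax, 2.5.
Welfare loss = ½ × 22.7273 × 2.5 = 28.41.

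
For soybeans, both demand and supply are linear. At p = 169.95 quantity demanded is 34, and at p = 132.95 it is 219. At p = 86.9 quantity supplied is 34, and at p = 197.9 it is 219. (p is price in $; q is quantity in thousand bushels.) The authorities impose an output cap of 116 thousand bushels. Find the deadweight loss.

Demand slope = (132.95 − 169.95)/(219 − 34) = −0.2, so p = 176.75 − 0.2q.
Supply slope = (197.9 − 86.9)/(219 − 34) = 0.6, so p = 66.5 + 0.6q.
Competitive equilibrium: 176.75 − 0.2q = 66.5 + 0.6q → q* = 137.8125, p* = 149.1875.
At q = 116: demand price = 176.75 − 0.2·116 = 153.55; supply price = 66.5 + 0.6·116 = 136.1.
Δq = 137.8125 − 116 = 21.8125; wedge = 153.55 − 136.1 = 17.45.
The triangle = ½ × 21.8125 × 17.45 = $190.31 thousand.

$190.31 thousand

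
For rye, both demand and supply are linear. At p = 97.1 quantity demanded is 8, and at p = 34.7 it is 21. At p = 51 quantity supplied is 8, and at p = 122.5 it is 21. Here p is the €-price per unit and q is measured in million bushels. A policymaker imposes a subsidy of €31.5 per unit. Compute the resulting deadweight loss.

€48.17 million

Demand slope = (34.7 − 97.1)/(21 − 8) = −4.8, so p = 135.5 − 4.8q.
Supply slope = (122.5 − 51)/(21 − 8) = 5.5, so p = 7 + 5.5q.
Competitive equilibrium: 135.5 − 4.8q = 7 + 5.5q → q* = 12.4757, p* = 75.6165.
The subsidy lowers effective supply by 31.5: p = 5.5q − 24.5.
New quantity: 135.5 − 4.8q = 5.5q − 24.5 → q' = 15.534.
Overproduction Δq = 15.534 − 12.4757 = 3.0583; wedge = subsidy = 31.5.
Deadweight loss = ½ × 3.0583 × 31.5 = €48.17 million.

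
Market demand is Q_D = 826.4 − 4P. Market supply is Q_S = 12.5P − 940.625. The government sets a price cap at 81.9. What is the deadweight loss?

In inverse form: demand P = 206.6 − 0.25Q, supply P = 75.25 + 0.08Q.
Competitive equilibrium: 206.6 − 0.25Q = 75.25 + 0.08Q → Q* = 398.0303, P* = 107.09242.
At the ceiling P = 81.9, quantity supplied = (81.9 − 75.25)/0.08 = 83.125.
Willingness to pay at Q' = 83.125: 206.6 − 0.25·83.125 = 185.81875.
ΔQ = 398.0303 − 83.125 = 314.9053; wedge = 185.81875 − 81.9 = 103.91875.
The triangle = ½ × 314.9053 × 103.91875 = 16362.28.

16362.28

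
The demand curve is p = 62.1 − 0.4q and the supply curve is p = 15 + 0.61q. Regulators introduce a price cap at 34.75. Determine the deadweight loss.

Competitive equilibrium: 62.1 − 0.4q = 15 + 0.61q → q* = 46.6337, p* = 43.4465.
At the ceiling p = 34.75, quantity supplied = (34.75 − 15)/0.61 = 32.377.
Willingness to pay at q' = 32.377: 62.1 − 0.4·32.377 = 49.1492.
Δq = 46.6337 − 32.377 = 14.2567; wedge = 49.1492 − 34.75 = 14.3992.
DWL = ½ × 14.2567 × 14.3992 = 102.64.

102.64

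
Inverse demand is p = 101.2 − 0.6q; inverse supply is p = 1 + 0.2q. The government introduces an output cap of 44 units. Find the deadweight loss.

Competitive equilibrium: 101.2 − 0.6q = 1 + 0.2q → q* = 125.25, p* = 26.05.
At q = 44: demand price = 101.2 − 0.6·44 = 74.8; supply price = 1 + 0.2·44 = 9.8.
Δq = 125.25 − 44 = 81.25; wedge = 74.8 − 9.8 = 65.
Welfare loss = ½ × 81.25 × 65 = 2640.625.

2640.625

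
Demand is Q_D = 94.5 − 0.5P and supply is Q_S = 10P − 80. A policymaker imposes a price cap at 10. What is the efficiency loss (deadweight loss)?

4600.24

In inverse form: demand P = 189 − 2Q, supply P = 8 + 0.1Q.
Competitive equilibrium: 189 − 2Q = 8 + 0.1Q → Q* = 86.1905, P* = 16.619.
At the ceiling P = 10, quantity supplied = (10 − 8)/0.1 = 20.
Willingness to pay at Q' = 20: 189 − 2·20 = 149.
ΔQ = 86.1905 − 20 = 66.1905; wedge = 149 − 10 = 139.
Deadweight loss = ½ × 66.1905 × 139 = 4600.24.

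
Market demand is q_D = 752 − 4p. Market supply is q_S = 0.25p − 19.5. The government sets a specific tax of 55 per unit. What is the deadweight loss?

355.88

In inverse form: demand p = 188 − 0.25q, supply p = 78 + 4q.
Competitive equilibrium: 188 − 0.25q = 78 + 4q → q* = 25.8824, p* = 181.5294.
With the tax, the buyer price exceeds the seller price by 55: (188 − 0.25q) − (78 + 4q) = 55 → q' = 12.9412.
Δq = 25.8824 − 12.9412 = 12.9412; the wedge equals the tax, 55.
Welfare loss = ½ × 12.9412 × 55 = 355.88.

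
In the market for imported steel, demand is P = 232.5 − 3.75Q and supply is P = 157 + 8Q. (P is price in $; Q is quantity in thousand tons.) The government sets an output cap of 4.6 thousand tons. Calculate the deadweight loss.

$19.58 thousand

Competitive equilibrium: 232.5 − 3.75Q = 157 + 8Q → Q* = 6.4255, P* = 208.4043.
At Q = 4.6: demand price = 232.5 − 3.75·4.6 = 215.25; supply price = 157 + 8·4.6 = 193.8.
ΔQ = 6.4255 − 4.6 = 1.8255; wedge = 215.25 − 193.8 = 21.45.
Welfare loss = ½ × 1.8255 × 21.45 = $19.58 thousand.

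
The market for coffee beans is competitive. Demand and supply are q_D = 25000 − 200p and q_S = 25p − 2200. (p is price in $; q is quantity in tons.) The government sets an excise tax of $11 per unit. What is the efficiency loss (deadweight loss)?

In inverse form: demand p = 125 − 0.005q, supply p = 88 + 0.04q.
Competitive equilibrium: 125 − 0.005q = 88 + 0.04q → q* = 822.2222, p* = 120.8889.
With the tax, the buyer price exceeds the seller price by 11: (125 − 0.005q) − (88 + 0.04q) = 11 → q' = 577.7778.
Δq = 822.2222 − 577.7778 = 244.4444; the wedge equals the tax, 11.
DWL = ½ × 244.4444 × 11 = $1344.44.

$1344.44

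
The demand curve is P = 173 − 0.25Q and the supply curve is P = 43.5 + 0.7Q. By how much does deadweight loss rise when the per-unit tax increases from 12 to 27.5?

Competitive equilibrium: 173 − 0.25Q = 43.5 + 0.7Q → Q* = 136.3158, P* = 138.9211.
For a per-unit tax t: ΔQ = t/0.95, so DWL = ½·t·(t/0.95) = t²/1.9.
At t = 12: DWL = 75.789. At t = 27.5: DWL = 398.026.
Increase = 398.026 − 75.789 = 322.24.

322.24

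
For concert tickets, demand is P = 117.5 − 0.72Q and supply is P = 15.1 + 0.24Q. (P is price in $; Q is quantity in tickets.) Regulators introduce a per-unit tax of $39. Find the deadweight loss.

$792.19

Competitive equilibrium: 117.5 − 0.72Q = 15.1 + 0.24Q → Q* = 106.6667, P* = 40.7.
With the tax, the buyer price exceeds the seller price by 39: (117.5 − 0.72Q) − (15.1 + 0.24Q) = 39 → Q' = 66.0417.
ΔQ = 106.6667 − 66.0417 = 40.625; the wedge equals the tax, 39.
DWL = ½ × 40.625 × 39 = $792.19.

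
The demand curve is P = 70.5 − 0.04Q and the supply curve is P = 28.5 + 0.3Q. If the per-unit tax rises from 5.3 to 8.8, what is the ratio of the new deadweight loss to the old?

Competitive equilibrium: 70.5 − 0.04Q = 28.5 + 0.3Q → Q* = 123.5294, P* = 65.5588.
For a per-unit tax t: ΔQ = t/0.34, so DWL = ½·t·(t/0.34) = t²/0.68.
At t = 5.3: DWL = 41.309. At t = 8.8: DWL = 113.882.
Ratio = (8.8/5.3)² = 2.757.

2.757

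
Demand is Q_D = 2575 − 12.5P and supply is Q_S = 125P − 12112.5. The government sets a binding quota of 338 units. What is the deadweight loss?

In inverse form: demand P = 206 − 0.08Q, supply P = 96.9 + 0.008Q.
Competitive equilibrium: 206 − 0.08Q = 96.9 + 0.008Q → Q* = 1239.7727, P* = 106.8182.
At Q = 338: demand price = 206 − 0.08·338 = 178.96; supply price = 96.9 + 0.008·338 = 99.604.
ΔQ = 1239.7727 − 338 = 901.7727; wedge = 178.96 − 99.604 = 79.356.
The triangle = ½ × 901.7727 × 79.356 = 35780.54.

35780.54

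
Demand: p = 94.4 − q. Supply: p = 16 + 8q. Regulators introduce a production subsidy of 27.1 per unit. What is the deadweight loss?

Competitive equilibrium: 94.4 − q = 16 + 8q → q* = 8.7111, p* = 85.6889.
The subsidy lowers effective supply by 27.1: p = 8q − 11.1.
New quantity: 94.4 − q = 8q − 11.1 → q' = 11.7222.
Overproduction Δq = 11.7222 − 8.7111 = 3.0111; wedge = subsidy = 27.1.
The triangle = ½ × 3.0111 × 27.1 = 40.80.

40.80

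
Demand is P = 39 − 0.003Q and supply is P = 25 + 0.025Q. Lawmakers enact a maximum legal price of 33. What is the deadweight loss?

453.60

Competitive equilibrium: 39 − 0.003Q = 25 + 0.025Q → Q* = 500, P* = 37.5.
At the ceiling P = 33, quantity supplied = (33 − 25)/0.025 = 320.
Willingness to pay at Q' = 320: 39 − 0.003·320 = 38.04.
ΔQ = 500 − 320 = 180; wedge = 38.04 − 33 = 5.04.
Deadweight loss = ½ × 180 × 5.04 = 453.60.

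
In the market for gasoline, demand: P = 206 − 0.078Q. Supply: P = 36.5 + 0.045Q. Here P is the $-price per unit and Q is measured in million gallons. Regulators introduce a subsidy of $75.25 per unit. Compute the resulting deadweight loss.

Competitive equilibrium: 206 − 0.078Q = 36.5 + 0.045Q → Q* = 1378.0488, P* = 98.5122.
The subsidy lowers effective supply by 75.25: P = 0.045Q − 38.75.
New quantity: 206 − 0.078Q = 0.045Q − 38.75 → Q' = 1989.8374.
Overproduction ΔQ = 1989.8374 − 1378.0488 = 611.7886; wedge = subsidy = 75.25.
Deadweight loss = ½ × 611.7886 × 75.25 = $23018.55 million.

$23018.55 million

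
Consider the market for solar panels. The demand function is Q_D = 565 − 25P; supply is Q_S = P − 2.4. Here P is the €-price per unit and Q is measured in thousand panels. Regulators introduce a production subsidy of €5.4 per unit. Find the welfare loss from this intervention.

In inverse form: demand P = 22.6 − 0.04Q, supply P = 2.4 + Q.
Competitive equilibrium: 22.6 − 0.04Q = 2.4 + Q → Q* = 19.4231, P* = 21.8231.
The subsidy lowers effective supply by 5.4: P = Q − 3.
New quantity: 22.6 − 0.04Q = Q − 3 → Q' = 24.6154.
Overproduction ΔQ = 24.6154 − 19.4231 = 5.1923; wedge = subsidy = 5.4.
DWL = ½ × 5.1923 × 5.4 = €14.02 thousand.

€14.02 thousand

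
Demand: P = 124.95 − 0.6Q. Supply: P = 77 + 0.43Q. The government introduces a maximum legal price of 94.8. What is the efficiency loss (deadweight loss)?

Competitive equilibrium: 124.95 − 0.6Q = 77 + 0.43Q → Q* = 46.5534, P* = 97.018.
At the ceiling P = 94.8, quantity supplied = (94.8 − 77)/0.43 = 41.3953.
Willingness to pay at Q' = 41.3953: 124.95 − 0.6·41.3953 = 100.1128.
ΔQ = 46.5534 − 41.3953 = 5.1581; wedge = 100.1128 − 94.8 = 5.3128.
The triangle = ½ × 5.1581 × 5.3128 = 13.70.

13.70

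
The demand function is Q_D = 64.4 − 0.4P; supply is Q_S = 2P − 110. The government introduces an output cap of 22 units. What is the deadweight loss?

266.67

In inverse form: demand P = 161 − 2.5Q, supply P = 55 + 0.5Q.
Competitive equilibrium: 161 − 2.5Q = 55 + 0.5Q → Q* = 35.3333, P* = 72.6667.
At Q = 22: demand price = 161 − 2.5·22 = 106; supply price = 55 + 0.5·22 = 66.
ΔQ = 35.3333 − 22 = 13.3333; wedge = 106 − 66 = 40.
Welfare loss = ½ × 13.3333 × 40 = 266.67.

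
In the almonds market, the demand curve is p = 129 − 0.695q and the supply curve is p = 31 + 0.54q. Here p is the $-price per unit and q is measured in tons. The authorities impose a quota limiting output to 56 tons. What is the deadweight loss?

Competitive equilibrium: 129 − 0.695q = 31 + 0.54q → q* = 79.3522, p* = 73.8502.
At q = 56: demand price = 129 − 0.695·56 = 90.08; supply price = 31 + 0.54·56 = 61.24.
Δq = 79.3522 − 56 = 23.3522; wedge = 90.08 − 61.24 = 28.84.
Welfare loss = ½ × 23.3522 × 28.84 = $336.74.

$336.74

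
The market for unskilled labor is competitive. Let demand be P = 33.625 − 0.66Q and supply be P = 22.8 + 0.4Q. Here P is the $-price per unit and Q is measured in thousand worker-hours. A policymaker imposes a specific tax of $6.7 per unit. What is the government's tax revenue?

$26.07 thousand

Competitive equilibrium: 33.625 − 0.66Q = 22.8 + 0.4Q → Q* = 10.2123, P* = 26.8849.
With the tax, the buyer price exceeds the seller price by 6.7: (33.625 − 0.66Q) − (22.8 + 0.4Q) = 6.7 → Q' = 3.8915.
Tax revenue = 6.7 × 3.8915 = $26.07 thousand.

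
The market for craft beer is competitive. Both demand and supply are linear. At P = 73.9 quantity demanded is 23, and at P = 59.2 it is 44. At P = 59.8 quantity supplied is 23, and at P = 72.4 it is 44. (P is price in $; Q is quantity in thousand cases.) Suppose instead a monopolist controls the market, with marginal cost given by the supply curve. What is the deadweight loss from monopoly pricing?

$91.22 thousand

Demand slope = (59.2 − 73.9)/(44 − 23) = −0.7, so P = 90 − 0.7Q.
Supply slope = (72.4 − 59.8)/(44 − 23) = 0.6, so P = 46 + 0.6Q.
Competitive equilibrium: 90 − 0.7Q = 46 + 0.6Q → Q* = 33.8462, P* = 66.3077.
Marginal revenue: MR = 90 − 1.4Q. Set MR = MC: 90 − 1.4Q = 46 + 0.6Q → Q_m = 22.
Price P_m = 90 − 0.7·22 = 74.6; MC(Q_m) = 46 + 0.6·22 = 59.2.
Competitive Q* = 33.8462, so ΔQ = 11.8462; wedge = 74.6 − 59.2 = 15.4.
Welfare loss = ½ × 11.8462 × 15.4 = $91.22 thousand.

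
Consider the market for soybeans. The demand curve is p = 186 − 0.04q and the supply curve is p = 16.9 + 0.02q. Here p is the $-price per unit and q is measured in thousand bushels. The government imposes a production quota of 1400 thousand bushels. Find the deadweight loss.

$60350.08 thousand

Competitive equilibrium: 186 − 0.04q = 16.9 + 0.02q → q* = 2818.3333, p* = 73.2667.
At q = 1400: demand price = 186 − 0.04·1400 = 130; supply price = 16.9 + 0.02·1400 = 44.9.
Δq = 2818.3333 − 1400 = 1418.3333; wedge = 130 − 44.9 = 85.1.
Deadweight loss = ½ × 1418.3333 × 85.1 = $60350.08 thousand.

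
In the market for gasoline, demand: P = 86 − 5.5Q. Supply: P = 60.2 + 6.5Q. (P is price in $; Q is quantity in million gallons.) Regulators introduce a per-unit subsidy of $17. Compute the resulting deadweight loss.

$12.04 million

Competitive equilibrium: 86 − 5.5Q = 60.2 + 6.5Q → Q* = 2.15, P* = 74.175.
The subsidy lowers effective supply by 17: P = 43.2 + 6.5Q.
New quantity: 86 − 5.5Q = 43.2 + 6.5Q → Q' = 3.5667.
Overproduction ΔQ = 3.5667 − 2.15 = 1.4167; wedge = subsidy = 17.
Deadweight loss = ½ × 1.4167 × 17 = $12.04 million.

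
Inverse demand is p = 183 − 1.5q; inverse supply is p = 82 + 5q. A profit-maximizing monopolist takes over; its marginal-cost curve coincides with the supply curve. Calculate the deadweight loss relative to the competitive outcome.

27.59

Competitive equilibrium: 183 − 1.5q = 82 + 5q → q* = 15.5385, p* = 159.6923.
Marginal revenue: MR = 183 − 3q. Set MR = MC: 183 − 3q = 82 + 5q → q_m = 12.625.
Price p_m = 183 − 1.5·12.625 = 164.0625; MC(q_m) = 82 + 5·12.625 = 145.125.
Competitive q* = 15.5385, so Δq = 2.9135; wedge = 164.0625 − 145.125 = 18.9375.
The triangle = ½ × 2.9135 × 18.9375 = 27.59.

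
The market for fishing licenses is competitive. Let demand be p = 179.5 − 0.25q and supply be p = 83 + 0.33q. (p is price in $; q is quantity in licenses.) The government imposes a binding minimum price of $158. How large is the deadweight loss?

Competitive equilibrium: 179.5 − 0.25q = 83 + 0.33q → q* = 166.3793, p* = 137.9052.
At the floor p = 158, quantity demanded = (179.5 − 158)/0.25 = 86.
Sellers' marginal cost at q' = 86: 83 + 0.33·86 = 111.38.
Δq = 166.3793 − 86 = 80.3793; wedge = 158 − 111.38 = 46.62.
DWL = ½ × 80.3793 × 46.62 = $1873.64.

$1873.64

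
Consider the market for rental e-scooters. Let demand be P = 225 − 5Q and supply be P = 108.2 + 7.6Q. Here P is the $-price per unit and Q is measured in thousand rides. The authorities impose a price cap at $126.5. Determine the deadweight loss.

Competitive equilibrium: 225 − 5Q = 108.2 + 7.6Q → Q* = 9.2698, P* = 178.6508.
At the ceiling P = 126.5, quantity supplied = (126.5 − 108.2)/7.6 = 2.4079.
Willingness to pay at Q' = 2.4079: 225 − 5·2.4079 = 212.9605.
ΔQ = 9.2698 − 2.4079 = 6.8619; wedge = 212.9605 − 126.5 = 86.4605.
DWL = ½ × 6.8619 × 86.4605 = $296.64 thousand.

$296.64 thousand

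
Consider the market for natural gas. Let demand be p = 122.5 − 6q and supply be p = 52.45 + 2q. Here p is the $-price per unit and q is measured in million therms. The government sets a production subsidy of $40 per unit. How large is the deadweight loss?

Competitive equilibrium: 122.5 − 6q = 52.45 + 2q → q* = 8.7563, p* = 69.9625.
The subsidy lowers effective supply by 40: p = 12.45 + 2q.
New quantity: 122.5 − 6q = 12.45 + 2q → q' = 13.7563.
Overproduction Δq = 13.7563 − 8.7563 = 5; wedge = subsidy = 40.
The triangle = ½ × 5 × 40 = $100 million.

$100 million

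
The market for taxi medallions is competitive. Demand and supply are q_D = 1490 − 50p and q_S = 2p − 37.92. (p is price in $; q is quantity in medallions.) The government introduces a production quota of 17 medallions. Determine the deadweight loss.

In inverse form: demand p = 29.8 − 0.02q, supply p = 18.96 + 0.5q.
Competitive equilibrium: 29.8 − 0.02q = 18.96 + 0.5q → q* = 20.8462, p* = 29.3831.
At q = 17: demand price = 29.8 − 0.02·17 = 29.46; supply price = 18.96 + 0.5·17 = 27.46.
Δq = 20.8462 − 17 = 3.8462; wedge = 29.46 − 27.46 = 2.
Welfare loss = ½ × 3.8462 × 2 = $3.85.

$3.85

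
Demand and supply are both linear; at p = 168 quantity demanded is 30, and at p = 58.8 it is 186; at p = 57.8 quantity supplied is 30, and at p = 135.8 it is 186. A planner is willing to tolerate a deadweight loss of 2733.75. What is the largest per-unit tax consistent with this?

81

Demand slope = (58.8 − 168)/(186 − 30) = −0.7, so p = 189 − 0.7q.
Supply slope = (135.8 − 57.8)/(186 − 30) = 0.5, so p = 42.8 + 0.5q.
Competitive equilibrium: 189 − 0.7q = 42.8 + 0.5q → q* = 121.8333, p* = 103.7167.
A tax t gives Δq = t/1.2 and wedge t, so DWL = t²/2.4.
t²/2.4 = 2733.75 → t² = 6561 → t = 81.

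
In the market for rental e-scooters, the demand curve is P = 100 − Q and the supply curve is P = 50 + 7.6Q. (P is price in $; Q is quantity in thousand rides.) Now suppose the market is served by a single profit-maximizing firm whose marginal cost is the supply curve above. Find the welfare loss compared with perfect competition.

$1.58 thousand

Competitive equilibrium: 100 − Q = 50 + 7.6Q → Q* = 5.814, P* = 94.186.
Marginal revenue: MR = 100 − 2Q. Set MR = MC: 100 − 2Q = 50 + 7.6Q → Q_m = 5.2083.
Price P_m = 100 − 1·5.2083 = 94.7917; MC(Q_m) = 50 + 7.6·5.2083 = 89.5831.
Competitive Q* = 5.814, so ΔQ = 0.6057; wedge = 94.7917 − 89.5831 = 5.2086.
Welfare loss = ½ × 0.6057 × 5.2086 = $1.58 thousand.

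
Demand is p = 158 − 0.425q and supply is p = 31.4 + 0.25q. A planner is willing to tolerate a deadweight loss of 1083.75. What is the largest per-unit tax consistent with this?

Competitive equilibrium: 158 − 0.425q = 31.4 + 0.25q → q* = 187.5556, p* = 78.2889.
A tax t gives Δq = t/0.675 and wedge t, so DWL = t²/1.35.
t²/1.35 = 1083.75 → t² = 1463.0625 → t = 38.25.

38.25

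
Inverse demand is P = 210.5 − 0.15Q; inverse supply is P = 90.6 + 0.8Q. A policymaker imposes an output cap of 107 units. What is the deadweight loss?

Competitive equilibrium: 210.5 − 0.15Q = 90.6 + 0.8Q → Q* = 126.2105, P* = 191.5684.
At Q = 107: demand price = 210.5 − 0.15·107 = 194.45; supply price = 90.6 + 0.8·107 = 176.2.
ΔQ = 126.2105 − 107 = 19.2105; wedge = 194.45 − 176.2 = 18.25.
Deadweight loss = ½ × 19.2105 × 18.25 = 175.30.

175.30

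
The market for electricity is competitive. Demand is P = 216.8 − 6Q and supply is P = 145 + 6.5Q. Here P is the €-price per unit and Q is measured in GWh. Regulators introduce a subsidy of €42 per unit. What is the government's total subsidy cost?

Competitive equilibrium: 216.8 − 6Q = 145 + 6.5Q → Q* = 5.744, P* = 182.336.
The subsidy lowers effective supply by 42: P = 103 + 6.5Q.
New quantity: 216.8 − 6Q = 103 + 6.5Q → Q' = 9.104.
Total subsidy cost = 42 × 9.104 = €382.368.

€382.368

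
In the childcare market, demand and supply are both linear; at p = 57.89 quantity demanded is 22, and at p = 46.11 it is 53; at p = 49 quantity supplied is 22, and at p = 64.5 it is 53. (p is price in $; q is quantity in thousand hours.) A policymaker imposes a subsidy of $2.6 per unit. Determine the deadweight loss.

Demand slope = (46.11 − 57.89)/(53 − 22) = −0.38, so p = 66.25 − 0.38q.
Supply slope = (64.5 − 49)/(53 − 22) = 0.5, so p = 38 + 0.5q.
Competitive equilibrium: 66.25 − 0.38q = 38 + 0.5q → q* = 32.1023, p* = 54.0511.
The subsidy lowers effective supply by 2.6: p = 35.4 + 0.5q.
New quantity: 66.25 − 0.38q = 35.4 + 0.5q → q' = 35.0568.
Overproduction Δq = 35.0568 − 32.1023 = 2.9545; wedge = subsidy = 2.6.
Welfare loss = ½ × 2.9545 × 2.6 = $3.84 thousand.

$3.84 thousand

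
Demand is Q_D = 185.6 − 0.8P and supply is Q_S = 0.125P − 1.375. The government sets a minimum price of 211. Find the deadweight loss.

232.61

In inverse form: demand P = 232 − 1.25Q, supply P = 11 + 8Q.
Competitive equilibrium: 232 − 1.25Q = 11 + 8Q → Q* = 23.8919, P* = 202.1351.
At the floor P = 211, quantity demanded = (232 − 211)/1.25 = 16.8.
Sellers' marginal cost at Q' = 16.8: 11 + 8·16.8 = 145.4.
ΔQ = 23.8919 − 16.8 = 7.0919; wedge = 211 − 145.4 = 65.6.
Welfare loss = ½ × 7.0919 × 65.6 = 232.61.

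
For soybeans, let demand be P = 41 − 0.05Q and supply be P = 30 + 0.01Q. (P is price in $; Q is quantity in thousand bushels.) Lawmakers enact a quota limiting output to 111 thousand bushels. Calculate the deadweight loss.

$156.96 thousand

Competitive equilibrium: 41 − 0.05Q = 30 + 0.01Q → Q* = 183.3333, P* = 31.8333.
At Q = 111: demand price = 41 − 0.05·111 = 35.45; supply price = 30 + 0.01·111 = 31.11.
ΔQ = 183.3333 − 111 = 72.3333; wedge = 35.45 − 31.11 = 4.34.
Deadweight loss = ½ × 72.3333 × 4.34 = $156.96 thousand.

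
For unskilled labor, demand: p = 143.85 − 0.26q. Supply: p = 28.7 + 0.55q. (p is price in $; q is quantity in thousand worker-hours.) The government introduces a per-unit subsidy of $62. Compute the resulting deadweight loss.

Competitive equilibrium: 143.85 − 0.26q = 28.7 + 0.55q → q* = 142.1605, p* = 106.8883.
The subsidy lowers effective supply by 62: p = 0.55q − 33.3.
New quantity: 143.85 − 0.26q = 0.55q − 33.3 → q' = 218.7037.
Overproduction Δq = 218.7037 − 142.1605 = 76.5432; wedge = subsidy = 62.
The triangle = ½ × 76.5432 × 62 = $2372.84 thousand.

$2372.84 thousand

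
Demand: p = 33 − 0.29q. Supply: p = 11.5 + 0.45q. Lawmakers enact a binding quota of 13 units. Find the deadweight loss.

Competitive equilibrium: 33 − 0.29q = 11.5 + 0.45q → q* = 29.0541, p* = 24.5743.
At q = 13: demand price = 33 − 0.29·13 = 29.23; supply price = 11.5 + 0.45·13 = 17.35.
Δq = 29.0541 − 13 = 16.0541; wedge = 29.23 − 17.35 = 11.88.
Welfare loss = ½ × 16.0541 × 11.88 = 95.36.

95.36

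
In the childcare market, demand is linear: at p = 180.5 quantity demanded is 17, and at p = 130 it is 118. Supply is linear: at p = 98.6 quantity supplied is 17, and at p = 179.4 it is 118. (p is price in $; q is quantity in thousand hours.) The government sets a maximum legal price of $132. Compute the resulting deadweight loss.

Demand slope = (130 − 180.5)/(118 − 17) = −0.5, so p = 189 − 0.5q.
Supply slope = (179.4 − 98.6)/(118 − 17) = 0.8, so p = 85 + 0.8q.
Competitive equilibrium: 189 − 0.5q = 85 + 0.8q → q* = 80, p* = 149.
At the ceiling p = 132, quantity supplied = (132 − 85)/0.8 = 58.75.
Willingness to pay at q' = 58.75: 189 − 0.5·58.75 = 159.625.
Δq = 80 − 58.75 = 21.25; wedge = 159.625 − 132 = 27.625.
Deadweight loss = ½ × 21.25 × 27.625 = $293.52 thousand.

$293.52 thousand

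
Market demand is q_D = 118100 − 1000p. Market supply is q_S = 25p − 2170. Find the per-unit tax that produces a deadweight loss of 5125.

In inverse form: demand p = 118.1 − 0.001q, supply p = 86.8 + 0.04q.
Competitive equilibrium: 118.1 − 0.001q = 86.8 + 0.04q → q* = 763.4146, p* = 117.3366.
A tax t gives Δq = t/0.041 and wedge t, so DWL = t²/0.082.
t²/0.082 = 5125 → t² = 420.25 → t = 20.5.

20.5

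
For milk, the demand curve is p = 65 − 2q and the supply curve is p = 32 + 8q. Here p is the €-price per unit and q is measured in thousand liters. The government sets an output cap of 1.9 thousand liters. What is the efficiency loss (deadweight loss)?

Competitive equilibrium: 65 − 2q = 32 + 8q → q* = 3.3, p* = 58.4.
At q = 1.9: demand price = 65 − 2·1.9 = 61.2; supply price = 32 + 8·1.9 = 47.2.
Δq = 3.3 − 1.9 = 1.4; wedge = 61.2 − 47.2 = 14.
DWL = ½ × 1.4 × 14 = €9.80 thousand.

€9.80 thousand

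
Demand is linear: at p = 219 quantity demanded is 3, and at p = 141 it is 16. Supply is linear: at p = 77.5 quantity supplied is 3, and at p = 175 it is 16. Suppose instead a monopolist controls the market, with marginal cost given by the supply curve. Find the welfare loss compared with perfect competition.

Demand slope = (141 − 219)/(16 − 3) = −6, so p = 237 − 6q.
Supply slope = (175 − 77.5)/(16 − 3) = 7.5, so p = 55 + 7.5q.
Competitive equilibrium: 237 − 6q = 55 + 7.5q → q* = 13.4815, p* = 156.1111.
Marginal revenue: MR = 237 − 12q. Set MR = MC: 237 − 12q = 55 + 7.5q → q_m = 9.3333.
Price p_m = 237 − 6·9.3333 = 181.0002; MC(q_m) = 55 + 7.5·9.3333 = 124.9998.
Competitive q* = 13.4815, so Δq = 4.1482; wedge = 181.0002 − 124.9998 = 56.0004.
DWL = ½ × 4.1482 × 56.0004 = 116.15.

116.15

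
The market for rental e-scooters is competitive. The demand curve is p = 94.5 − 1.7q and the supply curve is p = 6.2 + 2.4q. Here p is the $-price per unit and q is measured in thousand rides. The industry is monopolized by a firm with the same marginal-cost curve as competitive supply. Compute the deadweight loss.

Competitive equilibrium: 94.5 − 1.7q = 6.2 + 2.4q → q* = 21.5366, p* = 57.8878.
Marginal revenue: MR = 94.5 − 3.4q. Set MR = MC: 94.5 − 3.4q = 6.2 + 2.4q → q_m = 15.2241.
Price p_m = 94.5 − 1.7·15.2241 = 68.619; MC(q_m) = 6.2 + 2.4·15.2241 = 42.7378.
Competitive q* = 21.5366, so Δq = 6.3125; wedge = 68.619 − 42.7378 = 25.8812.
Welfare loss = ½ × 6.3125 × 25.8812 = $81.69 thousand.

$81.69 thousand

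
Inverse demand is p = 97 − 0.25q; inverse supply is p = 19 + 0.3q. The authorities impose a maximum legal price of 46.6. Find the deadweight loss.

Competitive equilibrium: 97 − 0.25q = 19 + 0.3q → q* = 141.8182, p* = 61.5455.
At the ceiling p = 46.6, quantity supplied = (46.6 − 19)/0.3 = 92.
Willingness to pay at q' = 92: 97 − 0.25·92 = 74.
Δq = 141.8182 − 92 = 49.8182; wedge = 74 − 46.6 = 27.4.
Deadweight loss = ½ × 49.8182 × 27.4 = 682.51.

682.51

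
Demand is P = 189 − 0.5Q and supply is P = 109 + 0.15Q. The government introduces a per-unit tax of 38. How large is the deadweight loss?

1110.77

Competitive equilibrium: 189 − 0.5Q = 109 + 0.15Q → Q* = 123.0769, P* = 127.4615.
With the tax, the buyer price exceeds the seller price by 38: (189 − 0.5Q) − (109 + 0.15Q) = 38 → Q' = 64.6154.
ΔQ = 123.0769 − 64.6154 = 58.4615; the wedge equals the tax, 38.
Welfare loss = ½ × 58.4615 × 38 = 1110.77.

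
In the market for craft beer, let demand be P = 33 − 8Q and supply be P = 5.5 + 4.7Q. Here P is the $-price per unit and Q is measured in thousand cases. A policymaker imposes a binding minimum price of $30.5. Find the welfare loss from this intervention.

$21.80 thousand

Competitive equilibrium: 33 − 8Q = 5.5 + 4.7Q → Q* = 2.1654, P* = 15.6772.
At the floor P = 30.5, quantity demanded = (33 − 30.5)/8 = 0.3125.
Sellers' marginal cost at Q' = 0.3125: 5.5 + 4.7·0.3125 = 6.9688.
ΔQ = 2.1654 − 0.3125 = 1.8529; wedge = 30.5 − 6.9688 = 23.5312.
Welfare loss = ½ × 1.8529 × 23.5312 = $21.80 thousand.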